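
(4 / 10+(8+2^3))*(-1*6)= -492 / 5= -98.40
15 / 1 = 15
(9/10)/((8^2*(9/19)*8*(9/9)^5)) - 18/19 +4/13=-804267/1264640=-0.64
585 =585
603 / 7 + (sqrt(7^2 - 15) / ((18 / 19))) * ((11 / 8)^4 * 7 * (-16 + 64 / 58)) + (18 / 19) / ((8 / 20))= 11772 / 133 - 5841759 * sqrt(34) / 14848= -2205.60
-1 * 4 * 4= -16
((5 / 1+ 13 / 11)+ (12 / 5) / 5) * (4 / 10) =2.66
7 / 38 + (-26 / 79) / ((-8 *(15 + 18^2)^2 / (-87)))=42360379 / 229995228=0.18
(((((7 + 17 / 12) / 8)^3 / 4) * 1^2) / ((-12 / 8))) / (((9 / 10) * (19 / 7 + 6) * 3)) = -0.01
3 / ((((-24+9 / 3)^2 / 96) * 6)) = 16 / 147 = 0.11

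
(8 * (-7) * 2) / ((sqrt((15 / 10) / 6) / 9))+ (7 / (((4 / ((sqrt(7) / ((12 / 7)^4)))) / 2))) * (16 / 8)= -2016+ 16807 * sqrt(7) / 20736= -2013.86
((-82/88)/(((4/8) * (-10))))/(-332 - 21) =-41/77660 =-0.00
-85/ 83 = -1.02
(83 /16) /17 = 0.31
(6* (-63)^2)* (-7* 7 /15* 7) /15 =-36303.12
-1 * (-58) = 58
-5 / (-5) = 1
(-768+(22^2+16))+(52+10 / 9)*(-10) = -7192 / 9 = -799.11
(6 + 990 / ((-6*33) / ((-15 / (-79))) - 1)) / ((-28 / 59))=-388869 / 36533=-10.64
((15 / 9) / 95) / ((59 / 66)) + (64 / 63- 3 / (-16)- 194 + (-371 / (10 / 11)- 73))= -673.88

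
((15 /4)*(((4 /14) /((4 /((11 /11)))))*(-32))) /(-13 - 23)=5 /21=0.24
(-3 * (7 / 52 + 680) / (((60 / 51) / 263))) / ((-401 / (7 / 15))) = 1106880999 / 2085200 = 530.83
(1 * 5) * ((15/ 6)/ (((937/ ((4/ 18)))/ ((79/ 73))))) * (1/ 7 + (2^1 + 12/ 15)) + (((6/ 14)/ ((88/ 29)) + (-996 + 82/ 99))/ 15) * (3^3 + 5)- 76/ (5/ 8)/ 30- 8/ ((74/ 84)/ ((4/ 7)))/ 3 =-279984128425499/ 131540253075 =-2128.51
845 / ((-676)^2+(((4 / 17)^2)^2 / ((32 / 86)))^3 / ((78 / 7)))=0.00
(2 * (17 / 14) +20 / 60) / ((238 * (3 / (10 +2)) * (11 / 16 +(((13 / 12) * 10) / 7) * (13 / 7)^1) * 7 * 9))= 1856 / 8971767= 0.00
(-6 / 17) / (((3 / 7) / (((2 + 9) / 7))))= -1.29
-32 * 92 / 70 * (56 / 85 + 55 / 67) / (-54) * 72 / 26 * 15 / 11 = 24809088 / 5700695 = 4.35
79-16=63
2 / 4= 0.50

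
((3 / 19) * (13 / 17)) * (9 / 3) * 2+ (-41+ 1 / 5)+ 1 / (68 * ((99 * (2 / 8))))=-6407383 / 159885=-40.07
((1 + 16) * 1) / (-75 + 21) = -17 / 54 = -0.31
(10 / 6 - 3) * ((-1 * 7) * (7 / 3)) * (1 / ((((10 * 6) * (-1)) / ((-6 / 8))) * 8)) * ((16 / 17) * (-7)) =-0.22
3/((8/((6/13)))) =0.17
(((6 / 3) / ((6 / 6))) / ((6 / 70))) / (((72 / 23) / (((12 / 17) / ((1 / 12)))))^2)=148120 / 867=170.84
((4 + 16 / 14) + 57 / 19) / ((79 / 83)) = 4731 / 553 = 8.56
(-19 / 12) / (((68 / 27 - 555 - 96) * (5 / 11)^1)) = 1881 / 350180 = 0.01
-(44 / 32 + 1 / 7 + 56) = -3221 / 56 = -57.52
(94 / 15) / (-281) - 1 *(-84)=353966 / 4215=83.98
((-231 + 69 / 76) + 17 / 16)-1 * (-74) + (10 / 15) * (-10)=-147467 / 912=-161.70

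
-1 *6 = -6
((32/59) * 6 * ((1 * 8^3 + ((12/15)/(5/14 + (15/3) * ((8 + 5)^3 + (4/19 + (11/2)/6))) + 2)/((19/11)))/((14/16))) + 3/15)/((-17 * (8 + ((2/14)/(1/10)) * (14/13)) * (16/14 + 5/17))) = -17077510280940707/2084794415482500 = -8.19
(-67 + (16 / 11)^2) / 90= -2617 / 3630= -0.72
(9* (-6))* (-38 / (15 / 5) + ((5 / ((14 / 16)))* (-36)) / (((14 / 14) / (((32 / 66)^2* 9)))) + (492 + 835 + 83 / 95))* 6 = -22941575784 / 80465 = -285112.48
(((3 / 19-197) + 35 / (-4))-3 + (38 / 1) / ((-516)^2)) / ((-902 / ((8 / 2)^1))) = 527619185 / 570386916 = 0.93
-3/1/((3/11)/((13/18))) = -143/18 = -7.94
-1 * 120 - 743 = -863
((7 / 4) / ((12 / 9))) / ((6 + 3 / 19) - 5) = 399 / 352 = 1.13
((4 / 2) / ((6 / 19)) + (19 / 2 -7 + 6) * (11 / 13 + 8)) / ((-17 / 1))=-6359 / 1326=-4.80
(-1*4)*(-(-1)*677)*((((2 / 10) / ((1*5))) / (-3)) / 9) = 2708 / 675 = 4.01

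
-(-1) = 1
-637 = -637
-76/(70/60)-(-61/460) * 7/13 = -2723891/41860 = -65.07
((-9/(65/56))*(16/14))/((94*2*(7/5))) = -144/4277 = -0.03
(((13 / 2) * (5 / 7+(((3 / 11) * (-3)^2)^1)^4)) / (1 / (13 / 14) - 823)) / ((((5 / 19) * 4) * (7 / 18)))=-27405586377 / 38327575825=-0.72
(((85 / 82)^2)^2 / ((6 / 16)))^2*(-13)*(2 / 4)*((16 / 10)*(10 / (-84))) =35423768255078125 / 3018301736607738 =11.74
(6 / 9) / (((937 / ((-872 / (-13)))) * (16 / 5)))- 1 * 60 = -2192035 / 36543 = -59.99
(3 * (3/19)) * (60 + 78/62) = 17091/589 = 29.02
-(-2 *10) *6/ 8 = 15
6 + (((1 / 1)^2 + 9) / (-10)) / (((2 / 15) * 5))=9 / 2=4.50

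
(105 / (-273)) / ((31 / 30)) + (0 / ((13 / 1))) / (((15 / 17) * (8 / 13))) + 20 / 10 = 1.63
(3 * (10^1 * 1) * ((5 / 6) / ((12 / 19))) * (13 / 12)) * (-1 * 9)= -6175 / 16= -385.94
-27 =-27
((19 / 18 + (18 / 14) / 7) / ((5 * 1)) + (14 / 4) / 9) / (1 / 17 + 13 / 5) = 1326 / 5537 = 0.24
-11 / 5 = -2.20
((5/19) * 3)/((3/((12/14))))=30/133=0.23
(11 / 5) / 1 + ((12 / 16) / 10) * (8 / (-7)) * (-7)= 14 / 5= 2.80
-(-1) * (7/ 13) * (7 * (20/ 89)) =980/ 1157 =0.85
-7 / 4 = -1.75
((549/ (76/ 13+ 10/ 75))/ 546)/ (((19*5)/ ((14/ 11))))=549/ 243694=0.00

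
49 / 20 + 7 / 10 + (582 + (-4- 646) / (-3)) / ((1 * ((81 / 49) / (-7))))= -16421251 / 4860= -3378.86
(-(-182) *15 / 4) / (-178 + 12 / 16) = -2730 / 709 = -3.85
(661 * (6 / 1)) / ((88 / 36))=17847 / 11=1622.45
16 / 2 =8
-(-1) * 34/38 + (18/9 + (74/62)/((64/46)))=3.75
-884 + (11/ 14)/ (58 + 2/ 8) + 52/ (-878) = -632984704/ 716009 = -884.05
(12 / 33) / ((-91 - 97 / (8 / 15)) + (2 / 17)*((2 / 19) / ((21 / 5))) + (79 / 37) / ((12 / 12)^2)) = -0.00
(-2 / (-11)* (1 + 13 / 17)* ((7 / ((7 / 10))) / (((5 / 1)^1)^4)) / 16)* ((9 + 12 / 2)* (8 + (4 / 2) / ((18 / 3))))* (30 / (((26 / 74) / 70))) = 582750 / 2431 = 239.72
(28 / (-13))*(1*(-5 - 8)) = 28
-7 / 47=-0.15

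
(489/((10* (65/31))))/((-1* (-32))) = 15159/20800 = 0.73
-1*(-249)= 249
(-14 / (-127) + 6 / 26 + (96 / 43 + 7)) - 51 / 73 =45994245 / 5182489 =8.87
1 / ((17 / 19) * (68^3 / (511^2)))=4961299 / 5345344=0.93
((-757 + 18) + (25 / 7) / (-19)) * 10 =-7391.88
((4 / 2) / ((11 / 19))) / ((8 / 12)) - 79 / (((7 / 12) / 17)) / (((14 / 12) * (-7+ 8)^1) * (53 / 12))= -12615843 / 28567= -441.62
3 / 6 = 1 / 2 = 0.50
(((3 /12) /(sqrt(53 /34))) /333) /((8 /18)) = sqrt(1802) /31376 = 0.00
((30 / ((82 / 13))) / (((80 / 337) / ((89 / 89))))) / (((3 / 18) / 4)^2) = 473148 / 41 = 11540.20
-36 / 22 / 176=-9 / 968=-0.01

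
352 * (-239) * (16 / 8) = -168256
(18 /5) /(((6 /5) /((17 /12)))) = 17 /4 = 4.25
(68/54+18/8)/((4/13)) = 4927/432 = 11.41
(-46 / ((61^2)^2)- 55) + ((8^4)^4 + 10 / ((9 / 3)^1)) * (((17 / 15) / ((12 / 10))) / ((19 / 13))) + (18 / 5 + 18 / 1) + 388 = 181888800740283.58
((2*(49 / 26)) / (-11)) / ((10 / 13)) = -49 / 110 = -0.45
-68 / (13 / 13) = -68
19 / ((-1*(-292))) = 19 / 292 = 0.07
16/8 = 2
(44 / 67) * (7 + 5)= 528 / 67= 7.88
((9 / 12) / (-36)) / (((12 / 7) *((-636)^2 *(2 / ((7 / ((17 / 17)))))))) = -49 / 465979392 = -0.00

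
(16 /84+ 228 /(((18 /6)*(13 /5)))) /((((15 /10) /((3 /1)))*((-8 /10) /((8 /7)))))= -160640 /1911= -84.06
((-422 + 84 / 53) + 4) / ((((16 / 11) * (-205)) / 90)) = 1092465 / 8692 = 125.69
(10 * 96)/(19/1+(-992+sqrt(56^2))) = -1.05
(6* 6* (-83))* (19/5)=-56772/5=-11354.40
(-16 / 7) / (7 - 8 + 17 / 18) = 288 / 7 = 41.14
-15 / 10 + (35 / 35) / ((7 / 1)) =-19 / 14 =-1.36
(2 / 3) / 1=2 / 3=0.67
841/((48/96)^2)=3364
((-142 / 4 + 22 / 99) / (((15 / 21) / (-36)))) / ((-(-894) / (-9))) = -2667 / 149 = -17.90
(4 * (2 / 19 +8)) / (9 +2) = 56 / 19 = 2.95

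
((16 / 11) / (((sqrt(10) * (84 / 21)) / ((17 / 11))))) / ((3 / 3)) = 34 * sqrt(10) / 605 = 0.18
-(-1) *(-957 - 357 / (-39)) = -12322 / 13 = -947.85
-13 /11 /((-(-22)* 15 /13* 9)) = -169 /32670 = -0.01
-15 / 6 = -5 / 2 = -2.50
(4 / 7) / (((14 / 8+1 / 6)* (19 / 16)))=768 / 3059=0.25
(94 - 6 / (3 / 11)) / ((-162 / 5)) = -20 / 9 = -2.22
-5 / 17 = -0.29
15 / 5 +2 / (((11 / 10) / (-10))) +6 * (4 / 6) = -123 / 11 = -11.18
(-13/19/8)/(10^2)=-13/15200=-0.00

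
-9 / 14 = -0.64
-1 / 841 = -0.00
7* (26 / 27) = 182 / 27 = 6.74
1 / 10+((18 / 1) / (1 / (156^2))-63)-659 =4373261 / 10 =437326.10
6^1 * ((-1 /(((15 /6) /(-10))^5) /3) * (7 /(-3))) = -14336 /3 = -4778.67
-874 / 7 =-124.86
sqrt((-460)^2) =460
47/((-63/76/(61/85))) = -40.69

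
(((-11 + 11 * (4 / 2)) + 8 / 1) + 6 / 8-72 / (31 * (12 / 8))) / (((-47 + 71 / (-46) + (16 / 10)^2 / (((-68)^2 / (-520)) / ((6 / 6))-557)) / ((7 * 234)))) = -7819166271735 / 12732334477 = -614.12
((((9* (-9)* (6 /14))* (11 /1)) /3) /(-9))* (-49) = -693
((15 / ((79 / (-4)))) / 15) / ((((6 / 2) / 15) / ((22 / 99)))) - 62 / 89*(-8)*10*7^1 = 24682360 / 63279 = 390.06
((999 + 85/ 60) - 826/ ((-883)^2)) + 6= 9416294141/ 9356268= 1006.42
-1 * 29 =-29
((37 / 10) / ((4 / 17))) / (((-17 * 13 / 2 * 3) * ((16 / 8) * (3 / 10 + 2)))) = -37 / 3588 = -0.01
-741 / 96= -247 / 32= -7.72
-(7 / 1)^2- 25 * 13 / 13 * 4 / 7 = -443 / 7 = -63.29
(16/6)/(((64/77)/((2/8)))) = 77/96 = 0.80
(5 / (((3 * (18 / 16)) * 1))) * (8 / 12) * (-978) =-26080 / 27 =-965.93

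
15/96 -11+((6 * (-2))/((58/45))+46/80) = -90847/4640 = -19.58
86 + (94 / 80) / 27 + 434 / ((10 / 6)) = 374159 / 1080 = 346.44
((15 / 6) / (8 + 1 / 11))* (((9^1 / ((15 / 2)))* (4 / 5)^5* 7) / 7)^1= 33792 / 278125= 0.12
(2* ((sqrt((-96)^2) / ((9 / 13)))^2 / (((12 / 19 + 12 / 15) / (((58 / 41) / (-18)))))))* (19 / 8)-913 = -334627001 / 56457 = -5927.11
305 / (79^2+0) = 305 / 6241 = 0.05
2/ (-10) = -1/ 5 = -0.20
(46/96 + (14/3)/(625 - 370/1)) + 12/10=20777/12240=1.70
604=604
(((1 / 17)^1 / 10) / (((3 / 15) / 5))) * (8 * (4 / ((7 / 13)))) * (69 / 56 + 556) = 4056650 / 833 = 4869.93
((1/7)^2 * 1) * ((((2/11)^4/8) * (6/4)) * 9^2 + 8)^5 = 22274297911956187657035851/32964749751695440450849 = 675.70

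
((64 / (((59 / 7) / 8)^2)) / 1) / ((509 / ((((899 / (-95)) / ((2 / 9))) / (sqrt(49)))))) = -115992576 / 168323755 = -0.69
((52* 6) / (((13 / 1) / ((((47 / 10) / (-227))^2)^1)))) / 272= 6627 / 175198600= 0.00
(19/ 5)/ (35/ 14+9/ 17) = 646/ 515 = 1.25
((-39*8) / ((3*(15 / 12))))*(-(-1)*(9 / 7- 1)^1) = -832 / 35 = -23.77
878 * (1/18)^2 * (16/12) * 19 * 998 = 16648636/243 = 68512.91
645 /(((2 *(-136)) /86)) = -27735 /136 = -203.93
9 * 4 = 36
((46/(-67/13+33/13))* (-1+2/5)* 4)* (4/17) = 14352/1445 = 9.93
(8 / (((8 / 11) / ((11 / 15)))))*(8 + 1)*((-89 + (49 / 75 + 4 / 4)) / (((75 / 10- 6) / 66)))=-34877524 / 125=-279020.19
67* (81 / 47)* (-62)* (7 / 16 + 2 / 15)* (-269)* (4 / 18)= 229631043 / 940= 244288.34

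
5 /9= 0.56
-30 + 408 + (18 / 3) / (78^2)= 383293 / 1014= 378.00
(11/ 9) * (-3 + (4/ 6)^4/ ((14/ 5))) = -18271/ 5103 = -3.58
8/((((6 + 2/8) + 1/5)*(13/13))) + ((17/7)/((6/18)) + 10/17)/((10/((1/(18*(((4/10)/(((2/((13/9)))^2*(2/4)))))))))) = 13958897/10377276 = 1.35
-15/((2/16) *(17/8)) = -960/17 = -56.47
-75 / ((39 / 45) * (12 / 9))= -3375 / 52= -64.90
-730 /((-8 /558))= 101835 /2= 50917.50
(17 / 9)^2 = 289 / 81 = 3.57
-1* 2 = -2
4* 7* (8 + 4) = 336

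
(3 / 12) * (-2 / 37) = -1 / 74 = -0.01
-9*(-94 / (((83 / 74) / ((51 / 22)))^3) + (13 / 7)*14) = 5506333404840 / 761048497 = 7235.19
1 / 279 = 0.00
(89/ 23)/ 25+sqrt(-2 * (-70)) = 89/ 575+2 * sqrt(35) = 11.99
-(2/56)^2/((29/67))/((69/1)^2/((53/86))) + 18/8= 20945616025/9309164256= 2.25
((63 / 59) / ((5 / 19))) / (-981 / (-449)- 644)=-537453 / 85011625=-0.01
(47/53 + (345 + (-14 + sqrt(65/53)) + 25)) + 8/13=358.61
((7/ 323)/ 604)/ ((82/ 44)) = 77/ 3999386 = 0.00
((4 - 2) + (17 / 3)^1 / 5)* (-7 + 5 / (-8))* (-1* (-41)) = -117547 / 120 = -979.56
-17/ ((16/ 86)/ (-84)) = 15351/ 2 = 7675.50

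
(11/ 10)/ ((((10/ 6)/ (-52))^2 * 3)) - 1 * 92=33116/ 125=264.93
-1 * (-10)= 10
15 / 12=5 / 4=1.25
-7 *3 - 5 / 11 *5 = -256 / 11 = -23.27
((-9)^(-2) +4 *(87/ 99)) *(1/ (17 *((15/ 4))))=12572/ 227205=0.06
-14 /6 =-7 /3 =-2.33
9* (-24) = -216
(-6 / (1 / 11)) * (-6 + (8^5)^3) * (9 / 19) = -20899517020762644 / 19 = -1099974580040139.16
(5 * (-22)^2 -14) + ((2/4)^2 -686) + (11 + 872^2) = 3048461/4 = 762115.25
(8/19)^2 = 64/361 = 0.18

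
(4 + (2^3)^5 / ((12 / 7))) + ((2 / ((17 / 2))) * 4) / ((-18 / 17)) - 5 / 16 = 2752915 / 144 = 19117.47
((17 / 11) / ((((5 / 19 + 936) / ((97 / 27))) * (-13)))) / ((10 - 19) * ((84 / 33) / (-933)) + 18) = -9743941 / 385013766618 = -0.00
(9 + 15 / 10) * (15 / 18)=35 / 4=8.75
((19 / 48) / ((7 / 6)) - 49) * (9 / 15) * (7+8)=-24525 / 56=-437.95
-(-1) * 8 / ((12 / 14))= 28 / 3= 9.33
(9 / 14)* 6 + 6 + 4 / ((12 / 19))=340 / 21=16.19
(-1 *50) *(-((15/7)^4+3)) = 2891400/2401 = 1204.25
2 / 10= 0.20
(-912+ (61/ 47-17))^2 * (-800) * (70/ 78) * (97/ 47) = -132396949776000/ 103823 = -1275217916.80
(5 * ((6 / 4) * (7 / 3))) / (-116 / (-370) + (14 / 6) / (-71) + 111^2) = 1379175 / 971040128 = 0.00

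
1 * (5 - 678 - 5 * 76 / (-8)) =-1251 / 2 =-625.50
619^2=383161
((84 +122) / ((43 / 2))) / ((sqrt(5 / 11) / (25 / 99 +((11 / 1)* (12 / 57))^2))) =82683868* sqrt(55) / 7683885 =79.80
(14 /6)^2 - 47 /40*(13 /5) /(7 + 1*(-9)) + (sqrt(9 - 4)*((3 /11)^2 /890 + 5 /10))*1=26927*sqrt(5) /53845 + 25099 /3600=8.09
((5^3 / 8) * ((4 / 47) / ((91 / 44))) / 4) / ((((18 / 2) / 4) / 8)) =22000 / 38493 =0.57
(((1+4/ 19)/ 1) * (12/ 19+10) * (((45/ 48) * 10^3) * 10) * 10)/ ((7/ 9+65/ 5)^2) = 8820140625/ 1387684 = 6356.02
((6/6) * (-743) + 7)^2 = 541696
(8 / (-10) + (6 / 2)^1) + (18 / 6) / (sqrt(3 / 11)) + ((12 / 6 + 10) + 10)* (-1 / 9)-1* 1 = -56 / 45 + sqrt(33) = 4.50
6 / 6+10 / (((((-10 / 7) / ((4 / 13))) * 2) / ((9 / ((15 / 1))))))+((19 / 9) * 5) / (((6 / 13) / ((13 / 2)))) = 1046059 / 7020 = 149.01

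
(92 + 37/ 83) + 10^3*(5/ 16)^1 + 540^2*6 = 290500821/ 166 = 1750004.95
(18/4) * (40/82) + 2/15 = 1432/615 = 2.33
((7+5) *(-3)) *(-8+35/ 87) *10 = 79320/ 29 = 2735.17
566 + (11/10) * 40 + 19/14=8559/14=611.36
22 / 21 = 1.05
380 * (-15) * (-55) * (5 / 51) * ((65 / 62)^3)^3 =2705493614449462890625 / 57532617821620096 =47025.39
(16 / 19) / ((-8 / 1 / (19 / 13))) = -2 / 13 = -0.15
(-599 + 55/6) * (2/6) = -3539/18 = -196.61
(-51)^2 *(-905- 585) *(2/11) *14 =-108513720/11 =-9864883.64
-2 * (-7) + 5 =19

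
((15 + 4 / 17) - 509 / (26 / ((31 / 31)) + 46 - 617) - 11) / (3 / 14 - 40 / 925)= 24808574 / 820879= 30.22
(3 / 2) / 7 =3 / 14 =0.21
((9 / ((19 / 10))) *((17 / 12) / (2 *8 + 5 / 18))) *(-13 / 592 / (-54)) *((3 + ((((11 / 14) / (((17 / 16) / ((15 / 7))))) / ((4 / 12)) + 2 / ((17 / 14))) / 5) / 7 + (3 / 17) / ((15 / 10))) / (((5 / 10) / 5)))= 6254755 / 1130412752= 0.01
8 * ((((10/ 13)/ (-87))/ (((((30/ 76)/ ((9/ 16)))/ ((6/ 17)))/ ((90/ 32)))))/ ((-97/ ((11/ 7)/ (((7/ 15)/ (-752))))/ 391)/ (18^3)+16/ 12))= -10672705216800/ 142225067906441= -0.08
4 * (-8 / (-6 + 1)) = 32 / 5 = 6.40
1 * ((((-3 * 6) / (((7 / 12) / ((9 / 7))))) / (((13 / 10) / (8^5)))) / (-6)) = 106168320 / 637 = 166669.26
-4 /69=-0.06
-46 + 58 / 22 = -477 / 11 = -43.36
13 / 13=1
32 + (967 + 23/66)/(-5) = -161.47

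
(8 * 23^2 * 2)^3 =606355001344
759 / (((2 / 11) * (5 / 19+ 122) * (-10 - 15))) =-6897 / 5050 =-1.37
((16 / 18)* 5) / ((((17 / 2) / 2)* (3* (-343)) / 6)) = -320 / 52479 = -0.01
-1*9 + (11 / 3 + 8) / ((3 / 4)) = 59 / 9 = 6.56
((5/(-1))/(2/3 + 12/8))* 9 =-270/13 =-20.77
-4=-4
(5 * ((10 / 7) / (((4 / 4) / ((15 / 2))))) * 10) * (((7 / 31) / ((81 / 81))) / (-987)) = -1250 / 10199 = -0.12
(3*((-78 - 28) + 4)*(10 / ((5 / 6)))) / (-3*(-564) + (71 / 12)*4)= -11016 / 5147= -2.14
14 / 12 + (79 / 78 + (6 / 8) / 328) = 111637 / 51168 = 2.18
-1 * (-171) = 171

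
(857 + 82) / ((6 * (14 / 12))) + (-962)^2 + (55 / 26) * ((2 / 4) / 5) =336910521 / 364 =925578.35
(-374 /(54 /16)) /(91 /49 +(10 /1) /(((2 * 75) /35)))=-238 /9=-26.44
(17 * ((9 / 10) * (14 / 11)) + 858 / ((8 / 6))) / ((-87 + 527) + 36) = 72927 / 52360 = 1.39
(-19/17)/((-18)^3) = 19/99144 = 0.00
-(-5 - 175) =180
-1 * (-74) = 74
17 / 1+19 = 36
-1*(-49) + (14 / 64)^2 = 50225 / 1024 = 49.05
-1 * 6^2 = -36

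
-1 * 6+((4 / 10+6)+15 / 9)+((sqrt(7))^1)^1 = 31 / 15+sqrt(7) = 4.71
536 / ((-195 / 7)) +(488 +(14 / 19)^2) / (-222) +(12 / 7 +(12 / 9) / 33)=-11844987634 / 601666065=-19.69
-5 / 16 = -0.31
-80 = -80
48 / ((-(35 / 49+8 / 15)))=-5040 / 131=-38.47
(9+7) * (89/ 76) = 356/ 19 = 18.74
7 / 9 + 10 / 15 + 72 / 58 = 701 / 261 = 2.69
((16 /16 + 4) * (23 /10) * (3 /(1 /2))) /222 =23 /74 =0.31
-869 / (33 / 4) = -105.33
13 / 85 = 0.15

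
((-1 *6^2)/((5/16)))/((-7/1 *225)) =64/875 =0.07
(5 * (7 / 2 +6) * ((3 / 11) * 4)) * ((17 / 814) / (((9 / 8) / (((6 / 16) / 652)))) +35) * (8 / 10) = 1058802683 / 729751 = 1450.91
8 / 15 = 0.53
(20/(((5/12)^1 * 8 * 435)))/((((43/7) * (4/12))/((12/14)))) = 36/6235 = 0.01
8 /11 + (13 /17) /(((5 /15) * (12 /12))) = 565 /187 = 3.02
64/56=8/7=1.14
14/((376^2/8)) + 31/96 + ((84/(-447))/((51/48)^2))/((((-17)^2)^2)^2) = 20620398057814178195/63700439845217693664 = 0.32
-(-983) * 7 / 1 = 6881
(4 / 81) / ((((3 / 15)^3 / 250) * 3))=125000 / 243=514.40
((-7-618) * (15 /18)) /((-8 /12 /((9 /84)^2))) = 28125 /3136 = 8.97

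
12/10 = 6/5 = 1.20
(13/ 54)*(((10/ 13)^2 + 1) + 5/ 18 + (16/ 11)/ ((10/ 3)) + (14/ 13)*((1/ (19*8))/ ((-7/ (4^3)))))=7124147/ 13204620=0.54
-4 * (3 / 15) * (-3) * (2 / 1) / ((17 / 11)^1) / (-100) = -66 / 2125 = -0.03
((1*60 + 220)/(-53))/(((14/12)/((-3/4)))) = 180/53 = 3.40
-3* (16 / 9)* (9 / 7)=-48 / 7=-6.86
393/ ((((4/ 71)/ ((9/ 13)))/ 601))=150927327/ 52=2902448.60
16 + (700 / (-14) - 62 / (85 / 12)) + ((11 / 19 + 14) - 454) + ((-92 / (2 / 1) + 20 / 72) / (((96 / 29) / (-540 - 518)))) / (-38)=-866.73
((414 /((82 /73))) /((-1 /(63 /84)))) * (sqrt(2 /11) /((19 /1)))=-6.20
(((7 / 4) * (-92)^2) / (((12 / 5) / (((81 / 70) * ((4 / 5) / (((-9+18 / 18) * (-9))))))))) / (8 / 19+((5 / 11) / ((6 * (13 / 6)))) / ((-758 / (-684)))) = 1634202141 / 9321320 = 175.32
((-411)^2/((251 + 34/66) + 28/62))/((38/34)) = 2937705111/4897478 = 599.84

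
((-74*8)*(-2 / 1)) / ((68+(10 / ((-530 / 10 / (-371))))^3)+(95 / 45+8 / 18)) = 0.00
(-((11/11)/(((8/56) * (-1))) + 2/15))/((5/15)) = 103/5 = 20.60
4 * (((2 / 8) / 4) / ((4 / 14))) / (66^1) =7 / 528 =0.01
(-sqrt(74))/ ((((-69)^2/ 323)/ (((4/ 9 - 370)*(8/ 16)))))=537149*sqrt(74)/ 42849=107.84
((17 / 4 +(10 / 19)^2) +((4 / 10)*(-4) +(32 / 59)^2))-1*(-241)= 6137966873 / 25132820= 244.22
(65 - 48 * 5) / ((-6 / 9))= 525 / 2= 262.50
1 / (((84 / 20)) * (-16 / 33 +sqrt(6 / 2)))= 880 / 21077 +1815 * sqrt(3) / 21077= 0.19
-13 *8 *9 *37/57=-11544/19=-607.58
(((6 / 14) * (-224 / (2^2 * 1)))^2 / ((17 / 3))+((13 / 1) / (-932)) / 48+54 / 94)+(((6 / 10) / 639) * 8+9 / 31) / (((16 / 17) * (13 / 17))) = 174949130941387 / 1704574838720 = 102.64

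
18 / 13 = 1.38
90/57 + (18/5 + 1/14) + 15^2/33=176563/14630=12.07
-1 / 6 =-0.17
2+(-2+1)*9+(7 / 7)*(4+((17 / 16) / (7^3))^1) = -16447 / 5488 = -3.00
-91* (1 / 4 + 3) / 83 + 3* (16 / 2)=6785 / 332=20.44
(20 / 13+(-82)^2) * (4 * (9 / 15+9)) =16786944 / 65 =258260.68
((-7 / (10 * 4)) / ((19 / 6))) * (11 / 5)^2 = -2541 / 9500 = -0.27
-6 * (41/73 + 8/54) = -2798/657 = -4.26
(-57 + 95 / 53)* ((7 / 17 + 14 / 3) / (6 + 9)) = -18.69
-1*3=-3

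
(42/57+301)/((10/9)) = 51597/190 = 271.56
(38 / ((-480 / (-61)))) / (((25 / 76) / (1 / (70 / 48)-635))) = -488888221 / 52500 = -9312.16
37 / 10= 3.70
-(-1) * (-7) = -7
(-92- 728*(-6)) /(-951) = -4276 /951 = -4.50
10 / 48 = 5 / 24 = 0.21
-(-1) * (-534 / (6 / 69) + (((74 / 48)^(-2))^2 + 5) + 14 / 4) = -6132.32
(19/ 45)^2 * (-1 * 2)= -722/ 2025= -0.36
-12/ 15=-4/ 5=-0.80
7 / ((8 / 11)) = 77 / 8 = 9.62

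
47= 47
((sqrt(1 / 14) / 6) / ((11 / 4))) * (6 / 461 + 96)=14754 * sqrt(14) / 35497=1.56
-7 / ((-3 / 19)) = 133 / 3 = 44.33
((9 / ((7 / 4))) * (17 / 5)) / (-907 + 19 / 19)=-102 / 5285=-0.02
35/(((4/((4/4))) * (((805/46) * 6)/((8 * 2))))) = 4/3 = 1.33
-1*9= -9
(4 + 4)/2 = 4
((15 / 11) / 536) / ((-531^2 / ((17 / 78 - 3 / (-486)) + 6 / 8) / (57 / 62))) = -35435 / 4385219881536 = -0.00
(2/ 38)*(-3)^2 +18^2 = 6165/ 19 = 324.47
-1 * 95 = -95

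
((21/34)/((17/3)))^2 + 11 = 3678893/334084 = 11.01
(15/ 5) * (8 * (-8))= -192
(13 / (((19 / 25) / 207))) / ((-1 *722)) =-67275 / 13718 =-4.90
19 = 19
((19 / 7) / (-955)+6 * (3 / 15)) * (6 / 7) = 48018 / 46795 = 1.03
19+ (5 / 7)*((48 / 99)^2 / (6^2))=1303853 / 68607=19.00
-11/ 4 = -2.75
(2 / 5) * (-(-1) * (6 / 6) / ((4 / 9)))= 9 / 10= 0.90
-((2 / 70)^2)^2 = -1 / 1500625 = -0.00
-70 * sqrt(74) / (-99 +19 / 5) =25 * sqrt(74) / 34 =6.33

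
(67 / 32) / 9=67 / 288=0.23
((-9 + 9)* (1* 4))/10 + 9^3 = 729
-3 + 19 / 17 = -32 / 17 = -1.88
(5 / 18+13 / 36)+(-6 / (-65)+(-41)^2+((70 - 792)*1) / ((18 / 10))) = 2996651 / 2340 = 1280.62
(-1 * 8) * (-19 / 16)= 19 / 2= 9.50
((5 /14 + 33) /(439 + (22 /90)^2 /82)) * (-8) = -310181400 /510272497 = -0.61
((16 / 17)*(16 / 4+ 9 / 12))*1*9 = 684 / 17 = 40.24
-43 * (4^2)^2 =-11008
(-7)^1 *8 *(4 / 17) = -13.18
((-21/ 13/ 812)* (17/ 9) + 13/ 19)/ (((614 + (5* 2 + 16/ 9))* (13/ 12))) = 526401/ 524446208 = 0.00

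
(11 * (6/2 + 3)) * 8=528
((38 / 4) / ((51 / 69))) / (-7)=-437 / 238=-1.84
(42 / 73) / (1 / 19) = 798 / 73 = 10.93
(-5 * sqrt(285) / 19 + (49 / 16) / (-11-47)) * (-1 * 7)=343 / 928 + 35 * sqrt(285) / 19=31.47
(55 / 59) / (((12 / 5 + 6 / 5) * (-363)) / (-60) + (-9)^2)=2750 / 303201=0.01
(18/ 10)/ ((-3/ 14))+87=393/ 5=78.60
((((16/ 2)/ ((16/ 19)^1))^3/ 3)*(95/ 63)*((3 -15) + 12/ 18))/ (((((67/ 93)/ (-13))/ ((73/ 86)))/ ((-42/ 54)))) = -325882647415/ 5600664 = -58186.43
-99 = -99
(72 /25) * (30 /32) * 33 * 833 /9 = 82467 /10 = 8246.70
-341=-341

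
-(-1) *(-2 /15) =-2 /15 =-0.13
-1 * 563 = -563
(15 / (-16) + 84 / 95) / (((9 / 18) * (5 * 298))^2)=-81 / 843638000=-0.00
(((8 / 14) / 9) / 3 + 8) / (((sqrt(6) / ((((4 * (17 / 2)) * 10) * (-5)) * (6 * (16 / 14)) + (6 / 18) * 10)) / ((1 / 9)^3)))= -185505340 * sqrt(6) / 8680203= -52.35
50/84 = 25/42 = 0.60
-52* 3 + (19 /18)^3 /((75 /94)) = -33794827 /218700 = -154.53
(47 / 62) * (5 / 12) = 235 / 744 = 0.32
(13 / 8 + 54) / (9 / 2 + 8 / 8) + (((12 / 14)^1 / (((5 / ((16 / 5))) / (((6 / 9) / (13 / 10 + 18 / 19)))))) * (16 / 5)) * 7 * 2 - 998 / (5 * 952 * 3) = 103808009 / 5988675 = 17.33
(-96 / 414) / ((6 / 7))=-56 / 207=-0.27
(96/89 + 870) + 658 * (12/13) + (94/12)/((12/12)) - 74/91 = 5552737/3738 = 1485.48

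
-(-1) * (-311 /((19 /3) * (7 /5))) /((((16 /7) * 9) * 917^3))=-1555 /703238834256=-0.00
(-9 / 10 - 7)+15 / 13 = -6.75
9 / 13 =0.69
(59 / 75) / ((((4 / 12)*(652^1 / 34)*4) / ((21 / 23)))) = 21063 / 749800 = 0.03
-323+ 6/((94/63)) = -318.98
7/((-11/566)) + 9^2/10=-38729/110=-352.08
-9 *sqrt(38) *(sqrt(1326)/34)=-9 *sqrt(12597)/17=-59.42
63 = 63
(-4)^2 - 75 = -59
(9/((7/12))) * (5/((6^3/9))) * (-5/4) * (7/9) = -25/8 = -3.12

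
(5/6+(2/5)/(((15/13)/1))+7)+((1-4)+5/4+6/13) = 8959/1300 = 6.89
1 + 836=837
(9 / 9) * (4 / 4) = 1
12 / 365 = 0.03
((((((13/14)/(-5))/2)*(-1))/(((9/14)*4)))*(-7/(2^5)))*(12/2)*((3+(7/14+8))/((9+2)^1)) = -2093/42240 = -0.05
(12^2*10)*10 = 14400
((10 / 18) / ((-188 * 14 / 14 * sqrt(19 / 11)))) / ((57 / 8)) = -10 * sqrt(209) / 458109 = -0.00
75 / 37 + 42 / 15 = 893 / 185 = 4.83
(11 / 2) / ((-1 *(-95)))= 0.06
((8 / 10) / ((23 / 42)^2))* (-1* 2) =-14112 / 2645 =-5.34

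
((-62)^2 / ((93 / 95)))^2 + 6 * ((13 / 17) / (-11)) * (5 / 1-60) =2359066310 / 153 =15418734.05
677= 677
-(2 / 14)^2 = -1 / 49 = -0.02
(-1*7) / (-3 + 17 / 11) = 77 / 16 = 4.81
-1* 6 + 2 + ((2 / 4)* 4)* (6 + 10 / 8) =21 / 2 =10.50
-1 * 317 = -317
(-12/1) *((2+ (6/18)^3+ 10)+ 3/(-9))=-1264/9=-140.44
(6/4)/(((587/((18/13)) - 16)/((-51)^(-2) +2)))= 15609/2122127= 0.01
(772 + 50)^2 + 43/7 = 4729831/7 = 675690.14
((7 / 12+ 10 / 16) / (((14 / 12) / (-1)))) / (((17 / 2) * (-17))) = 0.01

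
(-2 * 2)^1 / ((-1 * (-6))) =-2 / 3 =-0.67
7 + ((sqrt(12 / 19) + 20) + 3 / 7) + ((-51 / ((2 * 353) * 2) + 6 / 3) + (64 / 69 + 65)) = 2 * sqrt(57) / 19 + 65007851 / 681996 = 96.11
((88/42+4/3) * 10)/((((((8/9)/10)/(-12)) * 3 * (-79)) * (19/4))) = 43200/10507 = 4.11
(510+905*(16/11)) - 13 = 19947/11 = 1813.36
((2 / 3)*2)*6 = 8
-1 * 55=-55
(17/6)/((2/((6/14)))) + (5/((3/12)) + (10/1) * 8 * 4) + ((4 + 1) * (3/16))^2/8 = 4884519/14336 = 340.72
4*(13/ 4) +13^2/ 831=10972/ 831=13.20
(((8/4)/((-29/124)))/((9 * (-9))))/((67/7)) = 1736/157383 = 0.01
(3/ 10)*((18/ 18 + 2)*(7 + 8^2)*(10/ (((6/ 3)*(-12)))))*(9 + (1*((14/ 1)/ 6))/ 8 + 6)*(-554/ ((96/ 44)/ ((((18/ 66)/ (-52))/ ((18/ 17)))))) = -122702413/ 239616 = -512.08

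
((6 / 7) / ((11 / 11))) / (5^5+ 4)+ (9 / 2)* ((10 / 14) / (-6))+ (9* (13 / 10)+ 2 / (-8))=398436 / 36505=10.91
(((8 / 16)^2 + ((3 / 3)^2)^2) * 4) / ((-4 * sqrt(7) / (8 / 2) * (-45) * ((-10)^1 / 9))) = -sqrt(7) / 70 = -0.04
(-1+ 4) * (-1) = -3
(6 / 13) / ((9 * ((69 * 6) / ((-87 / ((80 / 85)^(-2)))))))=-7424 / 777699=-0.01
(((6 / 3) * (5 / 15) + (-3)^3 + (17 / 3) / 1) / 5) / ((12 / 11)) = -341 / 90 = -3.79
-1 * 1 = -1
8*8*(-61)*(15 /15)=-3904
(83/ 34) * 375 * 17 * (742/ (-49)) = -1649625/ 7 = -235660.71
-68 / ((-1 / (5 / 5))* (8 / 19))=323 / 2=161.50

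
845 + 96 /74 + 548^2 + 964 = 11178229 /37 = 302114.30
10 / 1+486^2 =236206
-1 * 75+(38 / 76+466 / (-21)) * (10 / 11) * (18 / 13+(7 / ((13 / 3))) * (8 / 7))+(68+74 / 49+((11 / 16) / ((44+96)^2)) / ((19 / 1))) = -58958609627 / 852051200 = -69.20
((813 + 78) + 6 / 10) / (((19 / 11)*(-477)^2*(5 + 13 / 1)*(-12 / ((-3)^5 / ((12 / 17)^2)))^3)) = 591829054311 / 69954437120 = 8.46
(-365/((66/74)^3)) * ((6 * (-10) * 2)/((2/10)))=308679.27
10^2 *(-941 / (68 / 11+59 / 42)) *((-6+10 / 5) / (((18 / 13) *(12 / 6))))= 37677640 / 2103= 17916.14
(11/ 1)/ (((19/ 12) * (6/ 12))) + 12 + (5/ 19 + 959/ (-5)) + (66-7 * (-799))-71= 515124/ 95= 5422.36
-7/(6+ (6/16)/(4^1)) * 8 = -1792/195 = -9.19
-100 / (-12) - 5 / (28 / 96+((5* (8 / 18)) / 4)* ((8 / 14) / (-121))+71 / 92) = 3.62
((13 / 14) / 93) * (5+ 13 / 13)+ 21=21.06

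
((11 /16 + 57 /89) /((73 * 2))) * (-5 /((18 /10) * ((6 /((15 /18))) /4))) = -236375 /16840224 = -0.01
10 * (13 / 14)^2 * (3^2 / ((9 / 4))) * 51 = 86190 / 49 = 1758.98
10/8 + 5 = 25/4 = 6.25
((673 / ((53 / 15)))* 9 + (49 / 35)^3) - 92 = 10765554 / 6625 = 1624.99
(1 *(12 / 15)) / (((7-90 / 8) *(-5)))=16 / 425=0.04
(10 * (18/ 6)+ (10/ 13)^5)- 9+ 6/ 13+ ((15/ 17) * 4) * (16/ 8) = 181719983/ 6311981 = 28.79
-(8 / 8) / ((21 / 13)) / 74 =-13 / 1554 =-0.01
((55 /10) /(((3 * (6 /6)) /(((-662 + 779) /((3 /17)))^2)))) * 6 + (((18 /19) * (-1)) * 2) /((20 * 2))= 918699201 /190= 4835258.95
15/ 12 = 5/ 4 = 1.25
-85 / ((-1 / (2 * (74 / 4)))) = 3145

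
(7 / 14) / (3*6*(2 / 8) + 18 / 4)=1 / 18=0.06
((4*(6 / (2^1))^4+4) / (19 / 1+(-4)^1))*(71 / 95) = 23288 / 1425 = 16.34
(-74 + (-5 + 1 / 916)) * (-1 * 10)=789.99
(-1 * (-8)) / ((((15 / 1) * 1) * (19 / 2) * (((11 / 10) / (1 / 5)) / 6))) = 64 / 1045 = 0.06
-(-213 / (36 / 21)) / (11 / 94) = 1061.77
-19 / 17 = -1.12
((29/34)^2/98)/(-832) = -841/94255616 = -0.00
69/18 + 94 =587/6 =97.83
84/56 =1.50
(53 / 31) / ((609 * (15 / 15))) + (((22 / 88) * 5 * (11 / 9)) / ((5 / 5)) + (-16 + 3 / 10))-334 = -394385423 / 1132740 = -348.17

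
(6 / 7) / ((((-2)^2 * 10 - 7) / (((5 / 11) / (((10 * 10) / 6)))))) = 3 / 4235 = 0.00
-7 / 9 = -0.78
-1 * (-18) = 18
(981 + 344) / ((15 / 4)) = 1060 / 3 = 353.33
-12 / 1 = -12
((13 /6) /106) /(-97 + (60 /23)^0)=-13 /61056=-0.00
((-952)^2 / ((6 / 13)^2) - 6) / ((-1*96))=-19145645 / 432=-44318.62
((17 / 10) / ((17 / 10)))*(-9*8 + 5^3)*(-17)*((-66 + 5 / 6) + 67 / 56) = 9683047 / 168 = 57637.18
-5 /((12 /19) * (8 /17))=-1615 /96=-16.82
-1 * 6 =-6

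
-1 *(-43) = 43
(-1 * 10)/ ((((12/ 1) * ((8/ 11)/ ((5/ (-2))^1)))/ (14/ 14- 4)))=-8.59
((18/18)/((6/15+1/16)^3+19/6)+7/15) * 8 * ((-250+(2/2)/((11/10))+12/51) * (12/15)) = -1697975288576/1379388725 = -1230.96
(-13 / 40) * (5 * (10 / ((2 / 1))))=-65 / 8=-8.12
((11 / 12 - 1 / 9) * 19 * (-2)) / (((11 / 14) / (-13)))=50141 / 99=506.47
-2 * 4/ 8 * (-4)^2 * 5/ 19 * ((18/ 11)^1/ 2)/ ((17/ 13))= -9360/ 3553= -2.63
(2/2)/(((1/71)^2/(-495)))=-2495295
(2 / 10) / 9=1 / 45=0.02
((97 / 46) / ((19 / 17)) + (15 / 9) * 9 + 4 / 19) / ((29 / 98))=732207 / 12673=57.78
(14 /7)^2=4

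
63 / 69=0.91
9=9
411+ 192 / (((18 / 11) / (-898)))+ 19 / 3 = -104948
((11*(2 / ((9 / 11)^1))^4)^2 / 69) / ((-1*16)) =-414998793616 / 2970223749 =-139.72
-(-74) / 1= 74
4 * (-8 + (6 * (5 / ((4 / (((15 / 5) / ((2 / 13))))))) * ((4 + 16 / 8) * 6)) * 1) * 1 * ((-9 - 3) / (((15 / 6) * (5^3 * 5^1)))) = -504672 / 3125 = -161.50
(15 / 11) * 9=135 / 11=12.27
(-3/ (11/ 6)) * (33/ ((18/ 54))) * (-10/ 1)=1620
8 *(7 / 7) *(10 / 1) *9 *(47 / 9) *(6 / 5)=4512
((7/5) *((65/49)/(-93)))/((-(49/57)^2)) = 14079/521017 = 0.03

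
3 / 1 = 3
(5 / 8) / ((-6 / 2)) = -5 / 24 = -0.21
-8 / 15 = -0.53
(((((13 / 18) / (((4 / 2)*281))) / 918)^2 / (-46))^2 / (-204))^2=815730721 / 10306321278217840736382055917838498295748656659020801017437923311616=0.00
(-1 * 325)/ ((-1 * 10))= 65/ 2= 32.50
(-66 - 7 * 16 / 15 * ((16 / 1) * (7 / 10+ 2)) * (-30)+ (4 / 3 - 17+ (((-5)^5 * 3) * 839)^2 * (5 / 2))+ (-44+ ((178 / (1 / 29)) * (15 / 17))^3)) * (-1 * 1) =-22810758898104248417 / 147390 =-154764630559089.82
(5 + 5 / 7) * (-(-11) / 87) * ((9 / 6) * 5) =1100 / 203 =5.42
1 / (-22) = -1 / 22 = -0.05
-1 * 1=-1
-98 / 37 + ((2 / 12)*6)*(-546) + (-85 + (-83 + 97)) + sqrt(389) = -22927 / 37 + sqrt(389) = -599.93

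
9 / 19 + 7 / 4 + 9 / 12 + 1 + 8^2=2583 / 38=67.97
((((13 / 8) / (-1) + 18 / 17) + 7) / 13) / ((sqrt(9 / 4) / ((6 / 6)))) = 875 / 2652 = 0.33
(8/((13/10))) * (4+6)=800/13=61.54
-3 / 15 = -1 / 5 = -0.20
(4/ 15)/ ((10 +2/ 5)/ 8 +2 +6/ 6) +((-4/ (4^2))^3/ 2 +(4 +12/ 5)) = 532859/ 82560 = 6.45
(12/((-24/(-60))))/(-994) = -15/497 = -0.03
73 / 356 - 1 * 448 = -159415 / 356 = -447.79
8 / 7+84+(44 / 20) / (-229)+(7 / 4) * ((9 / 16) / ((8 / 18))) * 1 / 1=179224313 / 2051840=87.35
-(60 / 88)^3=-3375 / 10648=-0.32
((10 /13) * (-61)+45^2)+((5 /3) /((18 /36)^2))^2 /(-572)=1978.00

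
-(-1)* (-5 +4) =-1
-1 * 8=-8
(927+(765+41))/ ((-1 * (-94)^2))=-0.20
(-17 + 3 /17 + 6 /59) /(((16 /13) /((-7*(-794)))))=-151480511 /2006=-75513.71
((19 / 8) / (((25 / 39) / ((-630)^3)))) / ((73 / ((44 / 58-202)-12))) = 5729006850840 / 2117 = 2706191238.00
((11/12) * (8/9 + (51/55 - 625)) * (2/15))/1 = -154238/2025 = -76.17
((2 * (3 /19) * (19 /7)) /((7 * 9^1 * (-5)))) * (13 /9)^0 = -2 /735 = -0.00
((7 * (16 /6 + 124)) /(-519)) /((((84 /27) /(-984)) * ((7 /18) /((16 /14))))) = 13461120 /8477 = 1587.96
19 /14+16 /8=47 /14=3.36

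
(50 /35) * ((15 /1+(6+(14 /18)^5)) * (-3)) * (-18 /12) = 897740 /6561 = 136.83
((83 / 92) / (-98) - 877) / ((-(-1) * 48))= -2635705 / 144256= -18.27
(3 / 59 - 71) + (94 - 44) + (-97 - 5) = -7254 / 59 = -122.95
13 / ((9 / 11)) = 143 / 9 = 15.89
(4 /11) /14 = 2 /77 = 0.03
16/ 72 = 2/ 9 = 0.22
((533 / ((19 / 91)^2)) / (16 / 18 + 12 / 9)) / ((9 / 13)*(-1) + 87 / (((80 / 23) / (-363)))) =-229516196 / 378786831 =-0.61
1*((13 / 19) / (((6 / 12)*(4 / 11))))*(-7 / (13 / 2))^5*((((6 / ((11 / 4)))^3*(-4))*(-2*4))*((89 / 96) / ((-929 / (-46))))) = -5073065754624 / 60999755531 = -83.17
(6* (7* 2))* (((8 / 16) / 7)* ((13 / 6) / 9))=13 / 9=1.44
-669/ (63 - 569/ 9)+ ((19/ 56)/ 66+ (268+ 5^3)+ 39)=3442.51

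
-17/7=-2.43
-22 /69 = -0.32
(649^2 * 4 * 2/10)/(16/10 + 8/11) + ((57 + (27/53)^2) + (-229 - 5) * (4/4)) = 12998802851/89888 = 144611.10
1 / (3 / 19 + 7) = 19 / 136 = 0.14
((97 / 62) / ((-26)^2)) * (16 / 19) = 194 / 99541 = 0.00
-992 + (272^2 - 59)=72933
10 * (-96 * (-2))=1920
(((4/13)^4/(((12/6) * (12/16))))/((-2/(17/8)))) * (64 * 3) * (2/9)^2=-139264/2313441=-0.06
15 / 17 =0.88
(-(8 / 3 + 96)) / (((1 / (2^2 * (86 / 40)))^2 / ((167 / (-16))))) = 11424971 / 150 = 76166.47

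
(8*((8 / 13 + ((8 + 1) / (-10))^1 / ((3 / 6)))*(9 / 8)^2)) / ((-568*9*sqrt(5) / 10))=693*sqrt(5) / 147680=0.01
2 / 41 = 0.05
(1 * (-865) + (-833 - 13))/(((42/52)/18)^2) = -41638896/49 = -849773.39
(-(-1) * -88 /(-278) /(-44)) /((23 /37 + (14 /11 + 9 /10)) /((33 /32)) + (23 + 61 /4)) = -89540 /509786531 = -0.00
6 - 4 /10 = 28 /5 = 5.60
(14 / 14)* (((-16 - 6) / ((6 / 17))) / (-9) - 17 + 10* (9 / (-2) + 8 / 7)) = -8249 / 189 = -43.65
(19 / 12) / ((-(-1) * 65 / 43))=817 / 780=1.05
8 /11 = 0.73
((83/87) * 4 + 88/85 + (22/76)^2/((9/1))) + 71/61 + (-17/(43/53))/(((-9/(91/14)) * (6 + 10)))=520634688917/74691708640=6.97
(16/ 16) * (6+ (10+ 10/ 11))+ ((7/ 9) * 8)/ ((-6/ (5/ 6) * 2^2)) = 29747/ 1782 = 16.69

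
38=38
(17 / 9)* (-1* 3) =-17 / 3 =-5.67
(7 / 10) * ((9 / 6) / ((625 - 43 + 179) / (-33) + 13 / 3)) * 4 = -231 / 1030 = -0.22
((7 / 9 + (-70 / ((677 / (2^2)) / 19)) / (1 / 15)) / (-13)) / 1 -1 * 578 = -45069341 / 79209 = -568.99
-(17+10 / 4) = -39 / 2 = -19.50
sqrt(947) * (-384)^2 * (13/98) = 958464 * sqrt(947)/49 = 601942.09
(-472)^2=222784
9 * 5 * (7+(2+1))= 450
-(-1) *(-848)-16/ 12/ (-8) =-5087/ 6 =-847.83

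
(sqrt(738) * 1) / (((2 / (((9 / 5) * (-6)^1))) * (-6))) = 27 * sqrt(82) / 10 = 24.45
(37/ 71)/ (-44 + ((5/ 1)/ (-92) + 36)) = -3404/ 52611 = -0.06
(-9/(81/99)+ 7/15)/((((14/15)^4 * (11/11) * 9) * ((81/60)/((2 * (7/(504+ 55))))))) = -49375/1725633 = -0.03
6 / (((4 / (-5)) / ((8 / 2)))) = -30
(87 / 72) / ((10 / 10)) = 29 / 24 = 1.21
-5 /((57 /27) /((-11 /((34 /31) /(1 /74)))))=0.32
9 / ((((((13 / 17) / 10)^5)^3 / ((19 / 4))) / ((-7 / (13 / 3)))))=-2569740294492937128165750000000000000 / 665416609183179841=-3861851746753624749.44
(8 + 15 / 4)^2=2209 / 16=138.06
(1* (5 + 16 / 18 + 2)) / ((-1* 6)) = -1.31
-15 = -15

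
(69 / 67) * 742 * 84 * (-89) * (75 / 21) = -1366986600 / 67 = -20402785.07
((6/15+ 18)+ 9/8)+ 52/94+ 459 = 479.08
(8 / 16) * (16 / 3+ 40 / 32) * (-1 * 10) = -395 / 12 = -32.92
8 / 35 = 0.23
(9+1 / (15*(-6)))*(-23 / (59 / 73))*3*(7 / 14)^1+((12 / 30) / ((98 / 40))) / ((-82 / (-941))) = -2715522239 / 7111860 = -381.83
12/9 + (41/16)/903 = 6435/4816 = 1.34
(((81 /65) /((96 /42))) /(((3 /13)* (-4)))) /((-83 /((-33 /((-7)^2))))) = -891 /185920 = -0.00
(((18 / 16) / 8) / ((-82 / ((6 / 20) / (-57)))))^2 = 81 / 994248294400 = 0.00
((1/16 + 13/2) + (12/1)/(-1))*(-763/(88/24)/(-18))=-22127/352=-62.86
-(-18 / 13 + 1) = 5 / 13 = 0.38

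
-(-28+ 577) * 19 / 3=-3477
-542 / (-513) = 542 / 513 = 1.06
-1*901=-901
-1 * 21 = -21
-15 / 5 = -3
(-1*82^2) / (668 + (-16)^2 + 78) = -3362 / 501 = -6.71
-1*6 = -6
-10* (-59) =590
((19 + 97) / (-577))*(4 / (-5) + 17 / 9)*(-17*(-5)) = -96628 / 5193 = -18.61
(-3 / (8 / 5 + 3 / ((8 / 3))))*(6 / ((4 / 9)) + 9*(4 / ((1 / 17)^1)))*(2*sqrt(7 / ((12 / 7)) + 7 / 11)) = -25020*sqrt(20559) / 1199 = -2992.05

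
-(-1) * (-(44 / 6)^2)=-53.78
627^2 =393129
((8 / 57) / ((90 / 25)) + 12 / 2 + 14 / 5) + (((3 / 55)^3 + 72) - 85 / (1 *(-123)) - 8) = 257309055316 / 3499365375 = 73.53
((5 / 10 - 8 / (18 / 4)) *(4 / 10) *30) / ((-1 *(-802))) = -0.02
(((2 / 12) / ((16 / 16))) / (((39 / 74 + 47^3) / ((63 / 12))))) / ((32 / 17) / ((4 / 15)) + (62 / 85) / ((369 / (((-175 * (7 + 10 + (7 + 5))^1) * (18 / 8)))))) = -0.00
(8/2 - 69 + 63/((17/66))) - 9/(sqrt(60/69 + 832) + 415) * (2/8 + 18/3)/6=75 * sqrt(110147)/15768076 + 96267702181/536114584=179.57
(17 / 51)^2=1 / 9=0.11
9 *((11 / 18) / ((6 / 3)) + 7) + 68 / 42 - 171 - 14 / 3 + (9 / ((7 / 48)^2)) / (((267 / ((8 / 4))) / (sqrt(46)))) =-9097 / 84 + 13824 *sqrt(46) / 4361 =-86.80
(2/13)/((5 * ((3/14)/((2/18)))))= 28/1755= 0.02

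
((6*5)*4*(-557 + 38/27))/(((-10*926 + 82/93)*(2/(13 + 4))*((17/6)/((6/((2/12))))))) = 47831760/61507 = 777.66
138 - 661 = -523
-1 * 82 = -82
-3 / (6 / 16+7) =-24 / 59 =-0.41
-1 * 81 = -81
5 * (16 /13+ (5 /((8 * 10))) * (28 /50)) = 3291 /520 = 6.33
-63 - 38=-101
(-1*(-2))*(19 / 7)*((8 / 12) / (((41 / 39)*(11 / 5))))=4940 / 3157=1.56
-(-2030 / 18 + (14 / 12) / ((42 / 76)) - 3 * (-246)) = -1882 / 3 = -627.33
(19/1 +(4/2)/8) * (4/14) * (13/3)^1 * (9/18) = 143/12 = 11.92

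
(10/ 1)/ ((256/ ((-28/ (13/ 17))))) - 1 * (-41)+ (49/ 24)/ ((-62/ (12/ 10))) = 2548907/ 64480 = 39.53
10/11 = 0.91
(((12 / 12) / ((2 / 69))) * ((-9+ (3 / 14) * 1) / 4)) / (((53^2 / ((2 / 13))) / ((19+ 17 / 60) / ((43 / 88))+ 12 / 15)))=-0.17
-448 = -448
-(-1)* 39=39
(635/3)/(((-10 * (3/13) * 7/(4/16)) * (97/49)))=-11557/6984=-1.65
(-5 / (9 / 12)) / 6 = -10 / 9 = -1.11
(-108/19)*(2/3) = -72/19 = -3.79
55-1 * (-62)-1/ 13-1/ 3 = 4547/ 39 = 116.59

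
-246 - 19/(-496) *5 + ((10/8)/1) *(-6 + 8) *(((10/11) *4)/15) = -4013473/16368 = -245.20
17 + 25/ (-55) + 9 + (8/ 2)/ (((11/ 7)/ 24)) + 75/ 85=16366/ 187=87.52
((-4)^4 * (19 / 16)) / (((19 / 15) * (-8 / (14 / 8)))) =-105 / 2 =-52.50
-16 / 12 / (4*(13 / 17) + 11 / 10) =-0.32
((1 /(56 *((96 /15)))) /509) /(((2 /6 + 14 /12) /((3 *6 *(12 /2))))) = 45 /114016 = 0.00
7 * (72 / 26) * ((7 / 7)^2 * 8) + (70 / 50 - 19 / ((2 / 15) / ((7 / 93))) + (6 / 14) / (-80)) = 32891903 / 225680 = 145.75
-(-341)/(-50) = -341/50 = -6.82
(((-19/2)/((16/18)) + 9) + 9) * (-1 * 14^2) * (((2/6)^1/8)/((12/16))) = -637/8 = -79.62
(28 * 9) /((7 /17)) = 612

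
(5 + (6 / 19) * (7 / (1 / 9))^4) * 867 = 81946985487 / 19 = 4312999236.16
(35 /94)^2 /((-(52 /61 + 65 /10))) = -74725 /3962946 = -0.02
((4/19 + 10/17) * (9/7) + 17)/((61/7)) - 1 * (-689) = 13616126/19703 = 691.07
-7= -7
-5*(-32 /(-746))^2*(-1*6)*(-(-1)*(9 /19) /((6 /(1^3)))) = 11520 /2643451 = 0.00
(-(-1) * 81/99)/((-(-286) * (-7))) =-9/22022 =-0.00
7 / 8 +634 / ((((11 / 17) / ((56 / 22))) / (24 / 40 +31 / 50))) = 73656471 / 24200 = 3043.66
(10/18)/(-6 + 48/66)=-55/522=-0.11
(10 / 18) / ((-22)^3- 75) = -5 / 96507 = -0.00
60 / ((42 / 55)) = 550 / 7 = 78.57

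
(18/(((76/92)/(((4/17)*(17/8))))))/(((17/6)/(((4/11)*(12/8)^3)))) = 16767/3553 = 4.72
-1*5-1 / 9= -46 / 9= -5.11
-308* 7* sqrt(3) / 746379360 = -539* sqrt(3) / 186594840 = -0.00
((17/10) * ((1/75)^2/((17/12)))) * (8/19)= 16/178125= 0.00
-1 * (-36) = 36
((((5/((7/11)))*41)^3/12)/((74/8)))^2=131485928426409390625/1449553329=90707893111.54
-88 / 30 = -44 / 15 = -2.93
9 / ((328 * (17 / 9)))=0.01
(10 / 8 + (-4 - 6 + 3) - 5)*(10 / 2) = -215 / 4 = -53.75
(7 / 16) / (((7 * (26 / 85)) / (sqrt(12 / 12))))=85 / 416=0.20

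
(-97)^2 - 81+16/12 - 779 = 25651/3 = 8550.33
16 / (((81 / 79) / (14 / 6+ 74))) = 289456 / 243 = 1191.18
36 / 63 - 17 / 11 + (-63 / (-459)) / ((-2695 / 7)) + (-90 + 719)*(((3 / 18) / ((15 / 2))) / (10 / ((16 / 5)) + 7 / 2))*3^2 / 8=1456087 / 1040655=1.40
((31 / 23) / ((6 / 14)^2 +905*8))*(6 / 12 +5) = 16709 / 16319374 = 0.00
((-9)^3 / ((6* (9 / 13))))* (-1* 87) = 30537 / 2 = 15268.50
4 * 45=180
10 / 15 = 2 / 3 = 0.67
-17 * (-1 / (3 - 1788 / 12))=-17 / 146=-0.12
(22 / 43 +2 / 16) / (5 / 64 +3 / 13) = 22776 / 11051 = 2.06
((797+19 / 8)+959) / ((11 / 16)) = 28134 / 11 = 2557.64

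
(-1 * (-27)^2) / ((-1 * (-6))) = -243 / 2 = -121.50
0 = 0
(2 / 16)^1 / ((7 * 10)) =0.00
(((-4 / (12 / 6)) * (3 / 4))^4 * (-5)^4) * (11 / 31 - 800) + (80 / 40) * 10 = -1254933205 / 496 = -2530107.27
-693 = -693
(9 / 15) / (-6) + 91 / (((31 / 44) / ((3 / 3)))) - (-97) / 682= 220292 / 1705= 129.20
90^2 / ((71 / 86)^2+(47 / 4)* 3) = 1198152 / 5315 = 225.43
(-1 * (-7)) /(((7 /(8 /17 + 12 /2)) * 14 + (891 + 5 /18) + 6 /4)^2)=1715175 /201980134084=0.00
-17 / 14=-1.21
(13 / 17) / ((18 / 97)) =4.12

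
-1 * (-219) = 219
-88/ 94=-44/ 47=-0.94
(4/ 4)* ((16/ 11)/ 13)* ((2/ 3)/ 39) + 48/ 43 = 804464/ 719433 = 1.12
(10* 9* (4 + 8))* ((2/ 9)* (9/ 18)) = 120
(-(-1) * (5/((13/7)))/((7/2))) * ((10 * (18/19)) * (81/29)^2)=11809800/207727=56.85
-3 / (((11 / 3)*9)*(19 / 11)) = -1 / 19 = -0.05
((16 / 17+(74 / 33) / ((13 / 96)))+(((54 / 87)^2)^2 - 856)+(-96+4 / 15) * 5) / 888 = -1698360191471 / 1145120473926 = -1.48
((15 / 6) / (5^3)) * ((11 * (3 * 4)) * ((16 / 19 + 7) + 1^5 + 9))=22374 / 475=47.10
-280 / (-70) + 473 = 477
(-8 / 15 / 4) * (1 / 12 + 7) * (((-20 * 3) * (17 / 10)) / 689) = 289 / 2067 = 0.14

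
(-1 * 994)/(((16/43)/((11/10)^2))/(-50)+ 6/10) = -1673.82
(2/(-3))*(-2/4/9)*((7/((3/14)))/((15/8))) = 784/1215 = 0.65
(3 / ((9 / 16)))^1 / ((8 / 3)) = 2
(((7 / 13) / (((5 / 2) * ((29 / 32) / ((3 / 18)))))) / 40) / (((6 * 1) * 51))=14 / 4326075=0.00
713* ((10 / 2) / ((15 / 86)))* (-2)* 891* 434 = -15807535128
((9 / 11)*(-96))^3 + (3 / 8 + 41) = -5159339791 / 10648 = -484536.04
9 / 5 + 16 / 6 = 67 / 15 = 4.47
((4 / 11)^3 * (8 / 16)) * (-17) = -544 / 1331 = -0.41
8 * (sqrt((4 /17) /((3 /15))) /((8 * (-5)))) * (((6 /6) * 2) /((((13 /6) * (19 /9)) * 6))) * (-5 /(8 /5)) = 45 * sqrt(85) /8398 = 0.05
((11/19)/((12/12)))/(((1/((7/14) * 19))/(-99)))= -1089/2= -544.50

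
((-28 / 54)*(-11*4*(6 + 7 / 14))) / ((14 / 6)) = 572 / 9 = 63.56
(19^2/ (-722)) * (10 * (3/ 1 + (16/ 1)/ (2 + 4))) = -85/ 3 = -28.33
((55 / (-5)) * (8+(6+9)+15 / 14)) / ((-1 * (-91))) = -3707 / 1274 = -2.91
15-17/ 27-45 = -827/ 27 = -30.63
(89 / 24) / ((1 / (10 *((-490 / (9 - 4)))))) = -21805 / 6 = -3634.17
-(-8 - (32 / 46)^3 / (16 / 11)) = 8.23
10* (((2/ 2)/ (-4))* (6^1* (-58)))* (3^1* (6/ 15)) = 1044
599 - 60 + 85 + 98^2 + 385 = 10613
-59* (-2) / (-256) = -59 / 128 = -0.46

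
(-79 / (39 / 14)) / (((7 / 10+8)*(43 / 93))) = -342860 / 48633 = -7.05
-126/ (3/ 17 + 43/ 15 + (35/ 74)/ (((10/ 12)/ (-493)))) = 1188810/ 2611303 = 0.46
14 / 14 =1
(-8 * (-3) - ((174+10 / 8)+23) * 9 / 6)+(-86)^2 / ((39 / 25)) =1393907 / 312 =4467.65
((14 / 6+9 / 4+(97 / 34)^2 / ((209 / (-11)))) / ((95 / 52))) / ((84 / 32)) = 0.87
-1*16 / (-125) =16 / 125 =0.13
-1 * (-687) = 687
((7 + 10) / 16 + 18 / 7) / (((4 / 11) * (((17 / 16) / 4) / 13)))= 489.08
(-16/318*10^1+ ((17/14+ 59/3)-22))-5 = -14741/2226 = -6.62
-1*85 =-85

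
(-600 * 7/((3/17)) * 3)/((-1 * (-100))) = -714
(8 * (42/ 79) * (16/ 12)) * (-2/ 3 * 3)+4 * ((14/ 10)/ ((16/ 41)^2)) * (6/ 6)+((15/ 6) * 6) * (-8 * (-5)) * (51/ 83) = 826926459/ 2098240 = 394.10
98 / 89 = 1.10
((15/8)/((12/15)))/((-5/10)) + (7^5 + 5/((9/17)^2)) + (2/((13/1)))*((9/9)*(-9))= 283362593/16848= 16818.77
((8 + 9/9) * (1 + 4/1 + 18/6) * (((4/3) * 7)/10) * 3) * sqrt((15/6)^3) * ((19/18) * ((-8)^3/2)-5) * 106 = -7351736 * sqrt(10) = -23248230.52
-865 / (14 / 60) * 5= -129750 / 7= -18535.71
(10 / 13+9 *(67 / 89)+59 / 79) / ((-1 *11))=-757854 / 1005433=-0.75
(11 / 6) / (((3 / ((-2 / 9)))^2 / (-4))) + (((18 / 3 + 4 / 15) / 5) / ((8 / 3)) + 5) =1187489 / 218700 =5.43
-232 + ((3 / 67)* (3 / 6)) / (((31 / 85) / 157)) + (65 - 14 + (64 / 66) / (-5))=-117586363 / 685410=-171.56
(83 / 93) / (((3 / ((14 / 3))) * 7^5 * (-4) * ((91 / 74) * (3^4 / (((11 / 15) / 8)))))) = -33781 / 1777564119240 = -0.00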